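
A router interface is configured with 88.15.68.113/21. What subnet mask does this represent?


/21 means 21 network bits, 11 host bits
Binary: 11111111111111111111100000000000
Mask: 255.255.248.0


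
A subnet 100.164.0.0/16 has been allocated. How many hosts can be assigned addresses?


Host bits = 32 - 16 = 16
Total addresses = 2^16 = 65536
Usable = total - 2 (network and broadcast)
Usable hosts: 65534


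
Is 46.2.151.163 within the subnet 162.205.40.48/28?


Subnet network: 162.205.40.48
Test IP AND mask: 46.2.151.160
No, 46.2.151.163 is not in 162.205.40.48/28


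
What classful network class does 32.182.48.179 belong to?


First octet: 32
Binary: 00100000
0xxxxxxx -> Class A (1-126)
Class A, default mask 255.0.0.0 (/8)


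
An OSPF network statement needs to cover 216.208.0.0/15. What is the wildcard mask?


Subnet mask: 255.254.0.0
Wildcard = 255.255.255.255 - subnet mask
255 - 255 = 0
255 - 254 = 1
255 - 0 = 255
255 - 0 = 255
Wildcard: 0.1.255.255


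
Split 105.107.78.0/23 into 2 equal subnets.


New prefix = 23 + 1 = 24
Each subnet has 256 addresses
  105.107.78.0/24
  105.107.79.0/24
Subnets: 105.107.78.0/24, 105.107.79.0/24


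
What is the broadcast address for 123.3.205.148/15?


Network: 123.2.0.0/15
Host bits = 17
Set all host bits to 1:
Broadcast: 123.3.255.255


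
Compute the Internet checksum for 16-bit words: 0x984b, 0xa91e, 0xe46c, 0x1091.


Sum all words (with carry folding):
+ 0x984b = 0x984b
+ 0xa91e = 0x416a
+ 0xe46c = 0x25d7
+ 0x1091 = 0x3668
One's complement: ~0x3668
Checksum = 0xc997


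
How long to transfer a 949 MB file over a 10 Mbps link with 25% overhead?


Effective throughput = 10 * (1 - 25/100) = 7.5 Mbps
File size in Mb = 949 * 8 = 7592 Mb
Time = 7592 / 7.5
Time = 1012.2667 seconds


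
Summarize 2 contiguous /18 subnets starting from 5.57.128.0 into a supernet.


Original prefix: /18
Number of subnets: 2 = 2^1
New prefix = 18 - 1 = 17
Supernet: 5.57.128.0/17


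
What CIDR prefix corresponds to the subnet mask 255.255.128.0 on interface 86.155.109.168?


Binary: 11111111.11111111.10000000.00000000
Count leading 1s
Prefix: /17


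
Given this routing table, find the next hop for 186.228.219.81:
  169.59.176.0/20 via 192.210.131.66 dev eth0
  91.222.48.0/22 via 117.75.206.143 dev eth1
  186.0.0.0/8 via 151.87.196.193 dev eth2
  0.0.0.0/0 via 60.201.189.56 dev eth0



Longest prefix match for 186.228.219.81:
  /20 169.59.176.0: no
  /22 91.222.48.0: no
  /8 186.0.0.0: MATCH
  /0 0.0.0.0: MATCH
Selected: next-hop 151.87.196.193 via eth2 (matched /8)


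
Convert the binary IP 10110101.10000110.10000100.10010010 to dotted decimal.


10110101 = 181
10000110 = 134
10000100 = 132
10010010 = 146
IP: 181.134.132.146


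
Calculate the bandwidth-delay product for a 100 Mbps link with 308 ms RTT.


BDP = bandwidth * RTT
= 100 Mbps * 308 ms
= 100 * 1e6 * 308 / 1000 bits
= 30800000 bits
= 3850000 bytes
= 3759.7656 KB
BDP = 30800000 bits (3850000 bytes)


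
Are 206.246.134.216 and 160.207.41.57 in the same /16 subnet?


Mask: 255.255.0.0
206.246.134.216 AND mask = 206.246.0.0
160.207.41.57 AND mask = 160.207.0.0
No, different subnets (206.246.0.0 vs 160.207.0.0)


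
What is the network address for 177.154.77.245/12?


IP:   10110001.10011010.01001101.11110101
Mask: 11111111.11110000.00000000.00000000
AND operation:
Net:  10110001.10010000.00000000.00000000
Network: 177.144.0.0/12


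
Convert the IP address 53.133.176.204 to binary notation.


53 = 00110101
133 = 10000101
176 = 10110000
204 = 11001100
Binary: 00110101.10000101.10110000.11001100


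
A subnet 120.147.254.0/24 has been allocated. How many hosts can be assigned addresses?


Host bits = 32 - 24 = 8
Total addresses = 2^8 = 256
Usable = total - 2 (network and broadcast)
Usable hosts: 254


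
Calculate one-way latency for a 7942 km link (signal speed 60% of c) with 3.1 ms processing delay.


Speed = 0.6 * 3e5 km/s = 180000 km/s
Propagation delay = 7942 / 180000 = 0.0441 s = 44.1222 ms
Processing delay = 3.1 ms
Total one-way latency = 47.2222 ms


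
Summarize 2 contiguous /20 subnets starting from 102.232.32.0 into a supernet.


Original prefix: /20
Number of subnets: 2 = 2^1
New prefix = 20 - 1 = 19
Supernet: 102.232.32.0/19


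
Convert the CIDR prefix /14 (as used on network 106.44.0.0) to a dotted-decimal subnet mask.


/14 means 14 network bits, 18 host bits
Binary: 11111111111111000000000000000000
Mask: 255.252.0.0


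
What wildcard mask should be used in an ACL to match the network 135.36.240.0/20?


Subnet mask: 255.255.240.0
Wildcard = 255.255.255.255 - subnet mask
255 - 255 = 0
255 - 255 = 0
255 - 240 = 15
255 - 0 = 255
Wildcard: 0.0.15.255


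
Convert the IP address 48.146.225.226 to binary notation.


48 = 00110000
146 = 10010010
225 = 11100001
226 = 11100010
Binary: 00110000.10010010.11100001.11100010


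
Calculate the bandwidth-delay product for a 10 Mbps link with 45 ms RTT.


BDP = bandwidth * RTT
= 10 Mbps * 45 ms
= 10 * 1e6 * 45 / 1000 bits
= 450000 bits
= 56250 bytes
= 54.9316 KB
BDP = 450000 bits (56250 bytes)


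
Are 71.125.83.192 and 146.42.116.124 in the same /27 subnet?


Mask: 255.255.255.224
71.125.83.192 AND mask = 71.125.83.192
146.42.116.124 AND mask = 146.42.116.96
No, different subnets (71.125.83.192 vs 146.42.116.96)


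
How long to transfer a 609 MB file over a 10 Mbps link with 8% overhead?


Effective throughput = 10 * (1 - 8/100) = 9.2 Mbps
File size in Mb = 609 * 8 = 4872 Mb
Time = 4872 / 9.2
Time = 529.5652 seconds


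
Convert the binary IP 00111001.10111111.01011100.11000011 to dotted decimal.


00111001 = 57
10111111 = 191
01011100 = 92
11000011 = 195
IP: 57.191.92.195


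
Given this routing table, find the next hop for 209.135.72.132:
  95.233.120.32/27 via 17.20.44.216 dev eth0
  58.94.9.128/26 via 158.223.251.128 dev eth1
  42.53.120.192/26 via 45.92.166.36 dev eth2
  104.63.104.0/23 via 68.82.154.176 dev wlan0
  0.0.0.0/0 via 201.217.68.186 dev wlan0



Longest prefix match for 209.135.72.132:
  /27 95.233.120.32: no
  /26 58.94.9.128: no
  /26 42.53.120.192: no
  /23 104.63.104.0: no
  /0 0.0.0.0: MATCH
Selected: next-hop 201.217.68.186 via wlan0 (matched /0)


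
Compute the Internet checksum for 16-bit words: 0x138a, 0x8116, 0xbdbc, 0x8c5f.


Sum all words (with carry folding):
+ 0x138a = 0x138a
+ 0x8116 = 0x94a0
+ 0xbdbc = 0x525d
+ 0x8c5f = 0xdebc
One's complement: ~0xdebc
Checksum = 0x2143


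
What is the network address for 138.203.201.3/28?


IP:   10001010.11001011.11001001.00000011
Mask: 11111111.11111111.11111111.11110000
AND operation:
Net:  10001010.11001011.11001001.00000000
Network: 138.203.201.0/28


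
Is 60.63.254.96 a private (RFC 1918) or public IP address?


RFC 1918 private ranges:
  10.0.0.0/8 (10.0.0.0 - 10.255.255.255)
  172.16.0.0/12 (172.16.0.0 - 172.31.255.255)
  192.168.0.0/16 (192.168.0.0 - 192.168.255.255)
Public (not in any RFC 1918 range)


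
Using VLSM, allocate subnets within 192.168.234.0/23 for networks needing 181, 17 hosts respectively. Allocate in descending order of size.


181 hosts -> /24 (254 usable): 192.168.234.0/24
17 hosts -> /27 (30 usable): 192.168.235.0/27
Allocation: 192.168.234.0/24 (181 hosts, 254 usable); 192.168.235.0/27 (17 hosts, 30 usable)


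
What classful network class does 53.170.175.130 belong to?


First octet: 53
Binary: 00110101
0xxxxxxx -> Class A (1-126)
Class A, default mask 255.0.0.0 (/8)


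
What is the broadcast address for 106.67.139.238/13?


Network: 106.64.0.0/13
Host bits = 19
Set all host bits to 1:
Broadcast: 106.71.255.255


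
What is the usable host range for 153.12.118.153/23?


Network: 153.12.118.0
Broadcast: 153.12.119.255
First usable = network + 1
Last usable = broadcast - 1
Range: 153.12.118.1 to 153.12.119.254


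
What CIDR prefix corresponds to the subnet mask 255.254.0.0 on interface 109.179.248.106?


Binary: 11111111.11111110.00000000.00000000
Count leading 1s
Prefix: /15


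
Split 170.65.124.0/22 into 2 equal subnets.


New prefix = 22 + 1 = 23
Each subnet has 512 addresses
  170.65.124.0/23
  170.65.126.0/23
Subnets: 170.65.124.0/23, 170.65.126.0/23


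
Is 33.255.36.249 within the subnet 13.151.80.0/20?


Subnet network: 13.151.80.0
Test IP AND mask: 33.255.32.0
No, 33.255.36.249 is not in 13.151.80.0/20


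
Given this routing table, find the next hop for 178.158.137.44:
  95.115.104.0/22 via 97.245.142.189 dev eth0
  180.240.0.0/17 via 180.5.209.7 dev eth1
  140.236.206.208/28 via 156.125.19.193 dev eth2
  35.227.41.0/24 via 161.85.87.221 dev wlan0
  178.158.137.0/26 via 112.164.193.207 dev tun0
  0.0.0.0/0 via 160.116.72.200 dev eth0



Longest prefix match for 178.158.137.44:
  /22 95.115.104.0: no
  /17 180.240.0.0: no
  /28 140.236.206.208: no
  /24 35.227.41.0: no
  /26 178.158.137.0: MATCH
  /0 0.0.0.0: MATCH
Selected: next-hop 112.164.193.207 via tun0 (matched /26)


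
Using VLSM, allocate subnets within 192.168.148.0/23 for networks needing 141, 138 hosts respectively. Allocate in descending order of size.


141 hosts -> /24 (254 usable): 192.168.148.0/24
138 hosts -> /24 (254 usable): 192.168.149.0/24
Allocation: 192.168.148.0/24 (141 hosts, 254 usable); 192.168.149.0/24 (138 hosts, 254 usable)


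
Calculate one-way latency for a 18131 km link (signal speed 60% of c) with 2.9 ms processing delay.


Speed = 0.6 * 3e5 km/s = 180000 km/s
Propagation delay = 18131 / 180000 = 0.1007 s = 100.7278 ms
Processing delay = 2.9 ms
Total one-way latency = 103.6278 ms


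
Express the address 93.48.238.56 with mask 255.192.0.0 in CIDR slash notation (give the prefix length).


Binary: 11111111.11000000.00000000.00000000
Count leading 1s
Prefix: /10


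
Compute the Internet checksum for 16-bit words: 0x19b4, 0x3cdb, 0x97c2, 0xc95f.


Sum all words (with carry folding):
+ 0x19b4 = 0x19b4
+ 0x3cdb = 0x568f
+ 0x97c2 = 0xee51
+ 0xc95f = 0xb7b1
One's complement: ~0xb7b1
Checksum = 0x484e


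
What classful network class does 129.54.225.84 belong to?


First octet: 129
Binary: 10000001
10xxxxxx -> Class B (128-191)
Class B, default mask 255.255.0.0 (/16)


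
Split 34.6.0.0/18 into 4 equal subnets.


New prefix = 18 + 2 = 20
Each subnet has 4096 addresses
  34.6.0.0/20
  34.6.16.0/20
  34.6.32.0/20
  34.6.48.0/20
Subnets: 34.6.0.0/20, 34.6.16.0/20, 34.6.32.0/20, 34.6.48.0/20


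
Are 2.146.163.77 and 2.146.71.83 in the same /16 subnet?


Mask: 255.255.0.0
2.146.163.77 AND mask = 2.146.0.0
2.146.71.83 AND mask = 2.146.0.0
Yes, same subnet (2.146.0.0)


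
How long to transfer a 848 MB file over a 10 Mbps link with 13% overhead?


Effective throughput = 10 * (1 - 13/100) = 8.7 Mbps
File size in Mb = 848 * 8 = 6784 Mb
Time = 6784 / 8.7
Time = 779.7701 seconds


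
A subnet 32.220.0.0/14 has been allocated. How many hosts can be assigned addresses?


Host bits = 32 - 14 = 18
Total addresses = 2^18 = 262144
Usable = total - 2 (network and broadcast)
Usable hosts: 262142


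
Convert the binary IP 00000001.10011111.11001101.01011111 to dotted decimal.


00000001 = 1
10011111 = 159
11001101 = 205
01011111 = 95
IP: 1.159.205.95


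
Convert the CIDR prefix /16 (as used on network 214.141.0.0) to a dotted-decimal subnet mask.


/16 means 16 network bits, 16 host bits
Binary: 11111111111111110000000000000000
Mask: 255.255.0.0


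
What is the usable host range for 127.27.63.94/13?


Network: 127.24.0.0
Broadcast: 127.31.255.255
First usable = network + 1
Last usable = broadcast - 1
Range: 127.24.0.1 to 127.31.255.254


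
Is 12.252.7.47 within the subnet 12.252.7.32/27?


Subnet network: 12.252.7.32
Test IP AND mask: 12.252.7.32
Yes, 12.252.7.47 is in 12.252.7.32/27


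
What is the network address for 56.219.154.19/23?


IP:   00111000.11011011.10011010.00010011
Mask: 11111111.11111111.11111110.00000000
AND operation:
Net:  00111000.11011011.10011010.00000000
Network: 56.219.154.0/23


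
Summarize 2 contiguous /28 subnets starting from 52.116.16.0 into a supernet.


Original prefix: /28
Number of subnets: 2 = 2^1
New prefix = 28 - 1 = 27
Supernet: 52.116.16.0/27


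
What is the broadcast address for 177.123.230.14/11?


Network: 177.96.0.0/11
Host bits = 21
Set all host bits to 1:
Broadcast: 177.127.255.255


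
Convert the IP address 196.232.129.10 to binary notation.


196 = 11000100
232 = 11101000
129 = 10000001
10 = 00001010
Binary: 11000100.11101000.10000001.00001010


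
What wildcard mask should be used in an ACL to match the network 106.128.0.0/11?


Subnet mask: 255.224.0.0
Wildcard = 255.255.255.255 - subnet mask
255 - 255 = 0
255 - 224 = 31
255 - 0 = 255
255 - 0 = 255
Wildcard: 0.31.255.255


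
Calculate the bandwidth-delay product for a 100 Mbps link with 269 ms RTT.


BDP = bandwidth * RTT
= 100 Mbps * 269 ms
= 100 * 1e6 * 269 / 1000 bits
= 26900000 bits
= 3362500 bytes
= 3283.6914 KB
BDP = 26900000 bits (3362500 bytes)


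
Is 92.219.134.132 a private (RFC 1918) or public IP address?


RFC 1918 private ranges:
  10.0.0.0/8 (10.0.0.0 - 10.255.255.255)
  172.16.0.0/12 (172.16.0.0 - 172.31.255.255)
  192.168.0.0/16 (192.168.0.0 - 192.168.255.255)
Public (not in any RFC 1918 range)


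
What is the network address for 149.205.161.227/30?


IP:   10010101.11001101.10100001.11100011
Mask: 11111111.11111111.11111111.11111100
AND operation:
Net:  10010101.11001101.10100001.11100000
Network: 149.205.161.224/30


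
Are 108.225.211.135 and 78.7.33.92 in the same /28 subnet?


Mask: 255.255.255.240
108.225.211.135 AND mask = 108.225.211.128
78.7.33.92 AND mask = 78.7.33.80
No, different subnets (108.225.211.128 vs 78.7.33.80)


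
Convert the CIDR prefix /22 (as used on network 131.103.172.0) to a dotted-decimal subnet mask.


/22 means 22 network bits, 10 host bits
Binary: 11111111111111111111110000000000
Mask: 255.255.252.0


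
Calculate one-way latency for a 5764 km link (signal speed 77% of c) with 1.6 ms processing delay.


Speed = 0.77 * 3e5 km/s = 231000 km/s
Propagation delay = 5764 / 231000 = 0.025 s = 24.9524 ms
Processing delay = 1.6 ms
Total one-way latency = 26.5524 ms


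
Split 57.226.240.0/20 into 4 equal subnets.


New prefix = 20 + 2 = 22
Each subnet has 1024 addresses
  57.226.240.0/22
  57.226.244.0/22
  57.226.248.0/22
  57.226.252.0/22
Subnets: 57.226.240.0/22, 57.226.244.0/22, 57.226.248.0/22, 57.226.252.0/22


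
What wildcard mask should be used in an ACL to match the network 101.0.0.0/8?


Subnet mask: 255.0.0.0
Wildcard = 255.255.255.255 - subnet mask
255 - 255 = 0
255 - 0 = 255
255 - 0 = 255
255 - 0 = 255
Wildcard: 0.255.255.255


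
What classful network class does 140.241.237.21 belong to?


First octet: 140
Binary: 10001100
10xxxxxx -> Class B (128-191)
Class B, default mask 255.255.0.0 (/16)


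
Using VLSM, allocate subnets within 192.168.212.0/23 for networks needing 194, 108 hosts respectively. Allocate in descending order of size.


194 hosts -> /24 (254 usable): 192.168.212.0/24
108 hosts -> /25 (126 usable): 192.168.213.0/25
Allocation: 192.168.212.0/24 (194 hosts, 254 usable); 192.168.213.0/25 (108 hosts, 126 usable)


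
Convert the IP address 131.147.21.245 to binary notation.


131 = 10000011
147 = 10010011
21 = 00010101
245 = 11110101
Binary: 10000011.10010011.00010101.11110101


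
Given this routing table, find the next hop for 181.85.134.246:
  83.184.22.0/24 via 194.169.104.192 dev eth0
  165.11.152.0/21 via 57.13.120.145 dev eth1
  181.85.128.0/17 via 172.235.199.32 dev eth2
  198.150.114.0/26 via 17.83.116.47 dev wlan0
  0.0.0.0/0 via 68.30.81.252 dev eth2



Longest prefix match for 181.85.134.246:
  /24 83.184.22.0: no
  /21 165.11.152.0: no
  /17 181.85.128.0: MATCH
  /26 198.150.114.0: no
  /0 0.0.0.0: MATCH
Selected: next-hop 172.235.199.32 via eth2 (matched /17)


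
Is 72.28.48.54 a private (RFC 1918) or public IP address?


RFC 1918 private ranges:
  10.0.0.0/8 (10.0.0.0 - 10.255.255.255)
  172.16.0.0/12 (172.16.0.0 - 172.31.255.255)
  192.168.0.0/16 (192.168.0.0 - 192.168.255.255)
Public (not in any RFC 1918 range)


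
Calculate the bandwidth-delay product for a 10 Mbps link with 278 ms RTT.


BDP = bandwidth * RTT
= 10 Mbps * 278 ms
= 10 * 1e6 * 278 / 1000 bits
= 2780000 bits
= 347500 bytes
= 339.3555 KB
BDP = 2780000 bits (347500 bytes)


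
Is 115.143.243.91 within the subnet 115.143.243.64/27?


Subnet network: 115.143.243.64
Test IP AND mask: 115.143.243.64
Yes, 115.143.243.91 is in 115.143.243.64/27


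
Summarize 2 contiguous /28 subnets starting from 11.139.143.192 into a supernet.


Original prefix: /28
Number of subnets: 2 = 2^1
New prefix = 28 - 1 = 27
Supernet: 11.139.143.192/27


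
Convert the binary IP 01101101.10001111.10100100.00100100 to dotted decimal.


01101101 = 109
10001111 = 143
10100100 = 164
00100100 = 36
IP: 109.143.164.36


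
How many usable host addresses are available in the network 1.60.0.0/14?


Host bits = 32 - 14 = 18
Total addresses = 2^18 = 262144
Usable = total - 2 (network and broadcast)
Usable hosts: 262142


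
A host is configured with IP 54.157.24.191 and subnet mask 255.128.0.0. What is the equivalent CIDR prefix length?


Binary: 11111111.10000000.00000000.00000000
Count leading 1s
Prefix: /9


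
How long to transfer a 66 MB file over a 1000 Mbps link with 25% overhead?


Effective throughput = 1000 * (1 - 25/100) = 750 Mbps
File size in Mb = 66 * 8 = 528 Mb
Time = 528 / 750
Time = 0.704 seconds


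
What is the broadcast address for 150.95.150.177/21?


Network: 150.95.144.0/21
Host bits = 11
Set all host bits to 1:
Broadcast: 150.95.151.255


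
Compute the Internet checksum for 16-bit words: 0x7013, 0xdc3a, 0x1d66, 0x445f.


Sum all words (with carry folding):
+ 0x7013 = 0x7013
+ 0xdc3a = 0x4c4e
+ 0x1d66 = 0x69b4
+ 0x445f = 0xae13
One's complement: ~0xae13
Checksum = 0x51ec


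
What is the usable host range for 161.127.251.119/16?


Network: 161.127.0.0
Broadcast: 161.127.255.255
First usable = network + 1
Last usable = broadcast - 1
Range: 161.127.0.1 to 161.127.255.254


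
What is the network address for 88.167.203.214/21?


IP:   01011000.10100111.11001011.11010110
Mask: 11111111.11111111.11111000.00000000
AND operation:
Net:  01011000.10100111.11001000.00000000
Network: 88.167.200.0/21


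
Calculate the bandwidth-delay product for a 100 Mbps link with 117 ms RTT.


BDP = bandwidth * RTT
= 100 Mbps * 117 ms
= 100 * 1e6 * 117 / 1000 bits
= 11700000 bits
= 1462500 bytes
= 1428.2227 KB
BDP = 11700000 bits (1462500 bytes)


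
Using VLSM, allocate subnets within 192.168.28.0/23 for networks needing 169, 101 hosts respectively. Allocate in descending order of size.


169 hosts -> /24 (254 usable): 192.168.28.0/24
101 hosts -> /25 (126 usable): 192.168.29.0/25
Allocation: 192.168.28.0/24 (169 hosts, 254 usable); 192.168.29.0/25 (101 hosts, 126 usable)


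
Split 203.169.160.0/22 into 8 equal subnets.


New prefix = 22 + 3 = 25
Each subnet has 128 addresses
  203.169.160.0/25
  203.169.160.128/25
  203.169.161.0/25
  203.169.161.128/25
  203.169.162.0/25
  203.169.162.128/25
  203.169.163.0/25
  203.169.163.128/25
Subnets: 203.169.160.0/25, 203.169.160.128/25, 203.169.161.0/25, 203.169.161.128/25, 203.169.162.0/25, 203.169.162.128/25, 203.169.163.0/25, 203.169.163.128/25


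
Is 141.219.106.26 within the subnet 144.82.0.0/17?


Subnet network: 144.82.0.0
Test IP AND mask: 141.219.0.0
No, 141.219.106.26 is not in 144.82.0.0/17


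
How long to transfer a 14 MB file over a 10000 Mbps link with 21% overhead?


Effective throughput = 10000 * (1 - 21/100) = 7900 Mbps
File size in Mb = 14 * 8 = 112 Mb
Time = 112 / 7900
Time = 0.0142 seconds


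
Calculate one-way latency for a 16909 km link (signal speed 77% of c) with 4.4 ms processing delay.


Speed = 0.77 * 3e5 km/s = 231000 km/s
Propagation delay = 16909 / 231000 = 0.0732 s = 73.1991 ms
Processing delay = 4.4 ms
Total one-way latency = 77.5991 ms


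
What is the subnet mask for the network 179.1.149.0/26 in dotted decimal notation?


/26 means 26 network bits, 6 host bits
Binary: 11111111111111111111111111000000
Mask: 255.255.255.192


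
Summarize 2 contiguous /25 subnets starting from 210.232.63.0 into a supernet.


Original prefix: /25
Number of subnets: 2 = 2^1
New prefix = 25 - 1 = 24
Supernet: 210.232.63.0/24


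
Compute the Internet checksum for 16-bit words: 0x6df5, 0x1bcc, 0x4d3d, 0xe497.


Sum all words (with carry folding):
+ 0x6df5 = 0x6df5
+ 0x1bcc = 0x89c1
+ 0x4d3d = 0xd6fe
+ 0xe497 = 0xbb96
One's complement: ~0xbb96
Checksum = 0x4469


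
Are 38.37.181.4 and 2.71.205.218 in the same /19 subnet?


Mask: 255.255.224.0
38.37.181.4 AND mask = 38.37.160.0
2.71.205.218 AND mask = 2.71.192.0
No, different subnets (38.37.160.0 vs 2.71.192.0)


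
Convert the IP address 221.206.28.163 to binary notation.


221 = 11011101
206 = 11001110
28 = 00011100
163 = 10100011
Binary: 11011101.11001110.00011100.10100011


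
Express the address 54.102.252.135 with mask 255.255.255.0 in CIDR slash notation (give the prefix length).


Binary: 11111111.11111111.11111111.00000000
Count leading 1s
Prefix: /24


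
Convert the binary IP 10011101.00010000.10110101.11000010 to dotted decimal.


10011101 = 157
00010000 = 16
10110101 = 181
11000010 = 194
IP: 157.16.181.194


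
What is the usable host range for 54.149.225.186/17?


Network: 54.149.128.0
Broadcast: 54.149.255.255
First usable = network + 1
Last usable = broadcast - 1
Range: 54.149.128.1 to 54.149.255.254


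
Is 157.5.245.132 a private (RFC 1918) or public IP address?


RFC 1918 private ranges:
  10.0.0.0/8 (10.0.0.0 - 10.255.255.255)
  172.16.0.0/12 (172.16.0.0 - 172.31.255.255)
  192.168.0.0/16 (192.168.0.0 - 192.168.255.255)
Public (not in any RFC 1918 range)


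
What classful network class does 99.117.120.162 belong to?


First octet: 99
Binary: 01100011
0xxxxxxx -> Class A (1-126)
Class A, default mask 255.0.0.0 (/8)


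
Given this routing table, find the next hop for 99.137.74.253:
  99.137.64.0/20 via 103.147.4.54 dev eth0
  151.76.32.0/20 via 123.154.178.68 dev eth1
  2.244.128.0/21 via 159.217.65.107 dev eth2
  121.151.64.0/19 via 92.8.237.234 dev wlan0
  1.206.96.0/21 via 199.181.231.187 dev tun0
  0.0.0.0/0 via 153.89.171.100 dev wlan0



Longest prefix match for 99.137.74.253:
  /20 99.137.64.0: MATCH
  /20 151.76.32.0: no
  /21 2.244.128.0: no
  /19 121.151.64.0: no
  /21 1.206.96.0: no
  /0 0.0.0.0: MATCH
Selected: next-hop 103.147.4.54 via eth0 (matched /20)


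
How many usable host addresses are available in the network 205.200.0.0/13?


Host bits = 32 - 13 = 19
Total addresses = 2^19 = 524288
Usable = total - 2 (network and broadcast)
Usable hosts: 524286


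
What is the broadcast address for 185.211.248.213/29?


Network: 185.211.248.208/29
Host bits = 3
Set all host bits to 1:
Broadcast: 185.211.248.215


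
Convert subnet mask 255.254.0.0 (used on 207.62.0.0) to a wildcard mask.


Subnet mask: 255.254.0.0
Wildcard = 255.255.255.255 - subnet mask
255 - 255 = 0
255 - 254 = 1
255 - 0 = 255
255 - 0 = 255
Wildcard: 0.1.255.255


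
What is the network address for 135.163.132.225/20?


IP:   10000111.10100011.10000100.11100001
Mask: 11111111.11111111.11110000.00000000
AND operation:
Net:  10000111.10100011.10000000.00000000
Network: 135.163.128.0/20


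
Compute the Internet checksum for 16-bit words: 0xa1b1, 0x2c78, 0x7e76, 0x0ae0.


Sum all words (with carry folding):
+ 0xa1b1 = 0xa1b1
+ 0x2c78 = 0xce29
+ 0x7e76 = 0x4ca0
+ 0x0ae0 = 0x5780
One's complement: ~0x5780
Checksum = 0xa87f


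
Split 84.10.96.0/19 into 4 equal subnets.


New prefix = 19 + 2 = 21
Each subnet has 2048 addresses
  84.10.96.0/21
  84.10.104.0/21
  84.10.112.0/21
  84.10.120.0/21
Subnets: 84.10.96.0/21, 84.10.104.0/21, 84.10.112.0/21, 84.10.120.0/21


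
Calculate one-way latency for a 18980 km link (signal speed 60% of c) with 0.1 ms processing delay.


Speed = 0.6 * 3e5 km/s = 180000 km/s
Propagation delay = 18980 / 180000 = 0.1054 s = 105.4444 ms
Processing delay = 0.1 ms
Total one-way latency = 105.5444 ms


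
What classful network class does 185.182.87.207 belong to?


First octet: 185
Binary: 10111001
10xxxxxx -> Class B (128-191)
Class B, default mask 255.255.0.0 (/16)


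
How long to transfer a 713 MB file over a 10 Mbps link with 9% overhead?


Effective throughput = 10 * (1 - 9/100) = 9.1 Mbps
File size in Mb = 713 * 8 = 5704 Mb
Time = 5704 / 9.1
Time = 626.8132 seconds


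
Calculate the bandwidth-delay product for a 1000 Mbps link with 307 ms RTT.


BDP = bandwidth * RTT
= 1000 Mbps * 307 ms
= 1000 * 1e6 * 307 / 1000 bits
= 307000000 bits
= 38375000 bytes
= 37475.5859 KB
BDP = 307000000 bits (38375000 bytes)


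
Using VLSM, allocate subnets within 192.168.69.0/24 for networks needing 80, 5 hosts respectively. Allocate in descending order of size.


80 hosts -> /25 (126 usable): 192.168.69.0/25
5 hosts -> /29 (6 usable): 192.168.69.128/29
Allocation: 192.168.69.0/25 (80 hosts, 126 usable); 192.168.69.128/29 (5 hosts, 6 usable)


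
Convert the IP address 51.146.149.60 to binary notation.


51 = 00110011
146 = 10010010
149 = 10010101
60 = 00111100
Binary: 00110011.10010010.10010101.00111100


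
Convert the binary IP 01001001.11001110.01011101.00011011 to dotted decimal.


01001001 = 73
11001110 = 206
01011101 = 93
00011011 = 27
IP: 73.206.93.27


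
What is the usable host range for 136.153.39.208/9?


Network: 136.128.0.0
Broadcast: 136.255.255.255
First usable = network + 1
Last usable = broadcast - 1
Range: 136.128.0.1 to 136.255.255.254


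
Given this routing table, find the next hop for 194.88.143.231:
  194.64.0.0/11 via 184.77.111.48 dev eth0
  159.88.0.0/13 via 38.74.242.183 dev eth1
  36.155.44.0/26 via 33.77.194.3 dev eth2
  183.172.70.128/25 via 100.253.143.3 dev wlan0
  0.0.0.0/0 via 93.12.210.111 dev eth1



Longest prefix match for 194.88.143.231:
  /11 194.64.0.0: MATCH
  /13 159.88.0.0: no
  /26 36.155.44.0: no
  /25 183.172.70.128: no
  /0 0.0.0.0: MATCH
Selected: next-hop 184.77.111.48 via eth0 (matched /11)


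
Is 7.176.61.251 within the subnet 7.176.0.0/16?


Subnet network: 7.176.0.0
Test IP AND mask: 7.176.0.0
Yes, 7.176.61.251 is in 7.176.0.0/16


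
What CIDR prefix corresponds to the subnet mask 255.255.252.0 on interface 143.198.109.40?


Binary: 11111111.11111111.11111100.00000000
Count leading 1s
Prefix: /22


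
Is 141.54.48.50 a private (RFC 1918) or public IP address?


RFC 1918 private ranges:
  10.0.0.0/8 (10.0.0.0 - 10.255.255.255)
  172.16.0.0/12 (172.16.0.0 - 172.31.255.255)
  192.168.0.0/16 (192.168.0.0 - 192.168.255.255)
Public (not in any RFC 1918 range)


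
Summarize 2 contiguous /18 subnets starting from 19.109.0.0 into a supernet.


Original prefix: /18
Number of subnets: 2 = 2^1
New prefix = 18 - 1 = 17
Supernet: 19.109.0.0/17


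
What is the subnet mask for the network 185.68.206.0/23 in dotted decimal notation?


/23 means 23 network bits, 9 host bits
Binary: 11111111111111111111111000000000
Mask: 255.255.254.0


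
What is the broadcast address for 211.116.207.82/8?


Network: 211.0.0.0/8
Host bits = 24
Set all host bits to 1:
Broadcast: 211.255.255.255


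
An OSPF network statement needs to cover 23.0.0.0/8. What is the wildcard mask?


Subnet mask: 255.0.0.0
Wildcard = 255.255.255.255 - subnet mask
255 - 255 = 0
255 - 0 = 255
255 - 0 = 255
255 - 0 = 255
Wildcard: 0.255.255.255


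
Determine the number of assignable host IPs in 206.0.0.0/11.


Host bits = 32 - 11 = 21
Total addresses = 2^21 = 2097152
Usable = total - 2 (network and broadcast)
Usable hosts: 2097150


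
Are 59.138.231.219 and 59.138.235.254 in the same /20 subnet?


Mask: 255.255.240.0
59.138.231.219 AND mask = 59.138.224.0
59.138.235.254 AND mask = 59.138.224.0
Yes, same subnet (59.138.224.0)


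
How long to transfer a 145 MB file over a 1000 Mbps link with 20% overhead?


Effective throughput = 1000 * (1 - 20/100) = 800 Mbps
File size in Mb = 145 * 8 = 1160 Mb
Time = 1160 / 800
Time = 1.45 seconds


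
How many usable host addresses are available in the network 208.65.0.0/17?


Host bits = 32 - 17 = 15
Total addresses = 2^15 = 32768
Usable = total - 2 (network and broadcast)
Usable hosts: 32766


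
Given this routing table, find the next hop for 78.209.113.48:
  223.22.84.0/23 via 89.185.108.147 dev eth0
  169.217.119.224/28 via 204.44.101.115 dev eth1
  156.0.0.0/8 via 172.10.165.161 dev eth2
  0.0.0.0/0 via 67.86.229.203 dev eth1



Longest prefix match for 78.209.113.48:
  /23 223.22.84.0: no
  /28 169.217.119.224: no
  /8 156.0.0.0: no
  /0 0.0.0.0: MATCH
Selected: next-hop 67.86.229.203 via eth1 (matched /0)


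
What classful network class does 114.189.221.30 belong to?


First octet: 114
Binary: 01110010
0xxxxxxx -> Class A (1-126)
Class A, default mask 255.0.0.0 (/8)


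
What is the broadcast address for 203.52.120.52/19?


Network: 203.52.96.0/19
Host bits = 13
Set all host bits to 1:
Broadcast: 203.52.127.255


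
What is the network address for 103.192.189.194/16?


IP:   01100111.11000000.10111101.11000010
Mask: 11111111.11111111.00000000.00000000
AND operation:
Net:  01100111.11000000.00000000.00000000
Network: 103.192.0.0/16


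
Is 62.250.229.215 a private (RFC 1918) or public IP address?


RFC 1918 private ranges:
  10.0.0.0/8 (10.0.0.0 - 10.255.255.255)
  172.16.0.0/12 (172.16.0.0 - 172.31.255.255)
  192.168.0.0/16 (192.168.0.0 - 192.168.255.255)
Public (not in any RFC 1918 range)


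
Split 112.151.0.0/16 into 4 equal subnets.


New prefix = 16 + 2 = 18
Each subnet has 16384 addresses
  112.151.0.0/18
  112.151.64.0/18
  112.151.128.0/18
  112.151.192.0/18
Subnets: 112.151.0.0/18, 112.151.64.0/18, 112.151.128.0/18, 112.151.192.0/18


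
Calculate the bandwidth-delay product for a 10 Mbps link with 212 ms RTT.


BDP = bandwidth * RTT
= 10 Mbps * 212 ms
= 10 * 1e6 * 212 / 1000 bits
= 2120000 bits
= 265000 bytes
= 258.7891 KB
BDP = 2120000 bits (265000 bytes)


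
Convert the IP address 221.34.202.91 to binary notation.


221 = 11011101
34 = 00100010
202 = 11001010
91 = 01011011
Binary: 11011101.00100010.11001010.01011011


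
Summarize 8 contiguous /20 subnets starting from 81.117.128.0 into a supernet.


Original prefix: /20
Number of subnets: 8 = 2^3
New prefix = 20 - 3 = 17
Supernet: 81.117.128.0/17


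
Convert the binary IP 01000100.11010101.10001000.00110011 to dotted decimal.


01000100 = 68
11010101 = 213
10001000 = 136
00110011 = 51
IP: 68.213.136.51


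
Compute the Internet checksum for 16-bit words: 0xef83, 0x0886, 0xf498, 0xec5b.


Sum all words (with carry folding):
+ 0xef83 = 0xef83
+ 0x0886 = 0xf809
+ 0xf498 = 0xeca2
+ 0xec5b = 0xd8fe
One's complement: ~0xd8fe
Checksum = 0x2701


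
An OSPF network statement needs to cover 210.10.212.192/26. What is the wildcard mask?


Subnet mask: 255.255.255.192
Wildcard = 255.255.255.255 - subnet mask
255 - 255 = 0
255 - 255 = 0
255 - 255 = 0
255 - 192 = 63
Wildcard: 0.0.0.63


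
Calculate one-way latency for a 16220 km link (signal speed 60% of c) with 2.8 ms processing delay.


Speed = 0.6 * 3e5 km/s = 180000 km/s
Propagation delay = 16220 / 180000 = 0.0901 s = 90.1111 ms
Processing delay = 2.8 ms
Total one-way latency = 92.9111 ms


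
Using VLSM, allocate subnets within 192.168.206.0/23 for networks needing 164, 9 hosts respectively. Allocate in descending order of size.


164 hosts -> /24 (254 usable): 192.168.206.0/24
9 hosts -> /28 (14 usable): 192.168.207.0/28
Allocation: 192.168.206.0/24 (164 hosts, 254 usable); 192.168.207.0/28 (9 hosts, 14 usable)


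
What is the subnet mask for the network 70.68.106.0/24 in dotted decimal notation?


/24 means 24 network bits, 8 host bits
Binary: 11111111111111111111111100000000
Mask: 255.255.255.0


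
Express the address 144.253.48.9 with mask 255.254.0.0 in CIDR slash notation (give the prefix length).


Binary: 11111111.11111110.00000000.00000000
Count leading 1s
Prefix: /15


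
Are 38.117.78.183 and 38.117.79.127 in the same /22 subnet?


Mask: 255.255.252.0
38.117.78.183 AND mask = 38.117.76.0
38.117.79.127 AND mask = 38.117.76.0
Yes, same subnet (38.117.76.0)


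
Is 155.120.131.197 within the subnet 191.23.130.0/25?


Subnet network: 191.23.130.0
Test IP AND mask: 155.120.131.128
No, 155.120.131.197 is not in 191.23.130.0/25


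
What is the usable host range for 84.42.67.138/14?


Network: 84.40.0.0
Broadcast: 84.43.255.255
First usable = network + 1
Last usable = broadcast - 1
Range: 84.40.0.1 to 84.43.255.254


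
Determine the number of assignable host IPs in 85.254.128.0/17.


Host bits = 32 - 17 = 15
Total addresses = 2^15 = 32768
Usable = total - 2 (network and broadcast)
Usable hosts: 32766


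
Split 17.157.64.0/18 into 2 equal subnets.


New prefix = 18 + 1 = 19
Each subnet has 8192 addresses
  17.157.64.0/19
  17.157.96.0/19
Subnets: 17.157.64.0/19, 17.157.96.0/19


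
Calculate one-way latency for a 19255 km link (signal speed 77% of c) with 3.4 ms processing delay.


Speed = 0.77 * 3e5 km/s = 231000 km/s
Propagation delay = 19255 / 231000 = 0.0834 s = 83.355 ms
Processing delay = 3.4 ms
Total one-way latency = 86.755 ms


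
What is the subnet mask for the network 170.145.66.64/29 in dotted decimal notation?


/29 means 29 network bits, 3 host bits
Binary: 11111111111111111111111111111000
Mask: 255.255.255.248


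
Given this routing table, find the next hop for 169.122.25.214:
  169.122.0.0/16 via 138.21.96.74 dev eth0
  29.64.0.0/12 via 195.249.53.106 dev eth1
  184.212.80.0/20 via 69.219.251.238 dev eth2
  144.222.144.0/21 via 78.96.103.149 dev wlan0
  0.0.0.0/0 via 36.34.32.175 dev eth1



Longest prefix match for 169.122.25.214:
  /16 169.122.0.0: MATCH
  /12 29.64.0.0: no
  /20 184.212.80.0: no
  /21 144.222.144.0: no
  /0 0.0.0.0: MATCH
Selected: next-hop 138.21.96.74 via eth0 (matched /16)


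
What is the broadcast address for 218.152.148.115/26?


Network: 218.152.148.64/26
Host bits = 6
Set all host bits to 1:
Broadcast: 218.152.148.127


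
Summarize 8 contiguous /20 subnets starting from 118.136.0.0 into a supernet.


Original prefix: /20
Number of subnets: 8 = 2^3
New prefix = 20 - 3 = 17
Supernet: 118.136.0.0/17


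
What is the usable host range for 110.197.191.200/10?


Network: 110.192.0.0
Broadcast: 110.255.255.255
First usable = network + 1
Last usable = broadcast - 1
Range: 110.192.0.1 to 110.255.255.254


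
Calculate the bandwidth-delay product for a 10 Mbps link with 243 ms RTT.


BDP = bandwidth * RTT
= 10 Mbps * 243 ms
= 10 * 1e6 * 243 / 1000 bits
= 2430000 bits
= 303750 bytes
= 296.6309 KB
BDP = 2430000 bits (303750 bytes)


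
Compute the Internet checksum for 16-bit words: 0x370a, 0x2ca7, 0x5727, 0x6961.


Sum all words (with carry folding):
+ 0x370a = 0x370a
+ 0x2ca7 = 0x63b1
+ 0x5727 = 0xbad8
+ 0x6961 = 0x243a
One's complement: ~0x243a
Checksum = 0xdbc5


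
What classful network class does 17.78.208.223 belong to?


First octet: 17
Binary: 00010001
0xxxxxxx -> Class A (1-126)
Class A, default mask 255.0.0.0 (/8)


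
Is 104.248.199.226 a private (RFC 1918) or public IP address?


RFC 1918 private ranges:
  10.0.0.0/8 (10.0.0.0 - 10.255.255.255)
  172.16.0.0/12 (172.16.0.0 - 172.31.255.255)
  192.168.0.0/16 (192.168.0.0 - 192.168.255.255)
Public (not in any RFC 1918 range)


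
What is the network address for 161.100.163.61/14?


IP:   10100001.01100100.10100011.00111101
Mask: 11111111.11111100.00000000.00000000
AND operation:
Net:  10100001.01100100.00000000.00000000
Network: 161.100.0.0/14


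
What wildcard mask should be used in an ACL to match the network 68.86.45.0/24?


Subnet mask: 255.255.255.0
Wildcard = 255.255.255.255 - subnet mask
255 - 255 = 0
255 - 255 = 0
255 - 255 = 0
255 - 0 = 255
Wildcard: 0.0.0.255


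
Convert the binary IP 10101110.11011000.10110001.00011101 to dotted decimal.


10101110 = 174
11011000 = 216
10110001 = 177
00011101 = 29
IP: 174.216.177.29


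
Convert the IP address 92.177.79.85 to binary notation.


92 = 01011100
177 = 10110001
79 = 01001111
85 = 01010101
Binary: 01011100.10110001.01001111.01010101


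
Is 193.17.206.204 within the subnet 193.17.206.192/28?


Subnet network: 193.17.206.192
Test IP AND mask: 193.17.206.192
Yes, 193.17.206.204 is in 193.17.206.192/28


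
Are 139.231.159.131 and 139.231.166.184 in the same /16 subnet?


Mask: 255.255.0.0
139.231.159.131 AND mask = 139.231.0.0
139.231.166.184 AND mask = 139.231.0.0
Yes, same subnet (139.231.0.0)


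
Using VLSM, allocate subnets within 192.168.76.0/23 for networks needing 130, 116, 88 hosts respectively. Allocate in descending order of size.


130 hosts -> /24 (254 usable): 192.168.76.0/24
116 hosts -> /25 (126 usable): 192.168.77.0/25
88 hosts -> /25 (126 usable): 192.168.77.128/25
Allocation: 192.168.76.0/24 (130 hosts, 254 usable); 192.168.77.0/25 (116 hosts, 126 usable); 192.168.77.128/25 (88 hosts, 126 usable)


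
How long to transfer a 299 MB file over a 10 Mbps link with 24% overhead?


Effective throughput = 10 * (1 - 24/100) = 7.6 Mbps
File size in Mb = 299 * 8 = 2392 Mb
Time = 2392 / 7.6
Time = 314.7368 seconds


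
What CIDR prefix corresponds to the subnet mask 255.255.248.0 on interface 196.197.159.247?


Binary: 11111111.11111111.11111000.00000000
Count leading 1s
Prefix: /21


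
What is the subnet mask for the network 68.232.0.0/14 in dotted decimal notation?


/14 means 14 network bits, 18 host bits
Binary: 11111111111111000000000000000000
Mask: 255.252.0.0


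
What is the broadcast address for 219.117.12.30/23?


Network: 219.117.12.0/23
Host bits = 9
Set all host bits to 1:
Broadcast: 219.117.13.255


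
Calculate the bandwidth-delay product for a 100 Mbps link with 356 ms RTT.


BDP = bandwidth * RTT
= 100 Mbps * 356 ms
= 100 * 1e6 * 356 / 1000 bits
= 35600000 bits
= 4450000 bytes
= 4345.7031 KB
BDP = 35600000 bits (4450000 bytes)


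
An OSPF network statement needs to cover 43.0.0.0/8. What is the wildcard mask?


Subnet mask: 255.0.0.0
Wildcard = 255.255.255.255 - subnet mask
255 - 255 = 0
255 - 0 = 255
255 - 0 = 255
255 - 0 = 255
Wildcard: 0.255.255.255


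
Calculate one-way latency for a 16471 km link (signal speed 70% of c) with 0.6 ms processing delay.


Speed = 0.7 * 3e5 km/s = 210000 km/s
Propagation delay = 16471 / 210000 = 0.0784 s = 78.4333 ms
Processing delay = 0.6 ms
Total one-way latency = 79.0333 ms


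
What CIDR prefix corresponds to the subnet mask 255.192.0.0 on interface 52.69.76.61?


Binary: 11111111.11000000.00000000.00000000
Count leading 1s
Prefix: /10


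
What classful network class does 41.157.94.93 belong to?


First octet: 41
Binary: 00101001
0xxxxxxx -> Class A (1-126)
Class A, default mask 255.0.0.0 (/8)


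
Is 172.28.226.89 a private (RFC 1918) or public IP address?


RFC 1918 private ranges:
  10.0.0.0/8 (10.0.0.0 - 10.255.255.255)
  172.16.0.0/12 (172.16.0.0 - 172.31.255.255)
  192.168.0.0/16 (192.168.0.0 - 192.168.255.255)
Private (in 172.16.0.0/12)


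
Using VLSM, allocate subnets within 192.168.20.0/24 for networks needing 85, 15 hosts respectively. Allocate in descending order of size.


85 hosts -> /25 (126 usable): 192.168.20.0/25
15 hosts -> /27 (30 usable): 192.168.20.128/27
Allocation: 192.168.20.0/25 (85 hosts, 126 usable); 192.168.20.128/27 (15 hosts, 30 usable)
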